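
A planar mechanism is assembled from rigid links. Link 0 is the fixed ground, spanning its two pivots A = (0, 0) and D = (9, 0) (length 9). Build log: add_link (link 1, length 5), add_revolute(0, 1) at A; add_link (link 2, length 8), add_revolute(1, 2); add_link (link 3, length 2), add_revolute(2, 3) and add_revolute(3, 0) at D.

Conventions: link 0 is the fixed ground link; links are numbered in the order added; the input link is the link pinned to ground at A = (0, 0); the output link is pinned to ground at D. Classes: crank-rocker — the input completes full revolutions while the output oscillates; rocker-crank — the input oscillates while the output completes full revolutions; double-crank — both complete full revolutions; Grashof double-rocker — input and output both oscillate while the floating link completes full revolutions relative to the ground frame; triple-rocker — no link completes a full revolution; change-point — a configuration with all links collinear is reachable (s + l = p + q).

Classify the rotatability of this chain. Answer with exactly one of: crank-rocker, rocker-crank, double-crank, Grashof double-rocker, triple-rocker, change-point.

lengths: ground=9, input=5, coupler=8, output=2
sorted: s=2 (shortest), l=9 (longest), p+q=13
s + l = 11 vs p + q = 13
s + l < p + q (Grashof) with shortest = output link → rocker-crank

rocker-crank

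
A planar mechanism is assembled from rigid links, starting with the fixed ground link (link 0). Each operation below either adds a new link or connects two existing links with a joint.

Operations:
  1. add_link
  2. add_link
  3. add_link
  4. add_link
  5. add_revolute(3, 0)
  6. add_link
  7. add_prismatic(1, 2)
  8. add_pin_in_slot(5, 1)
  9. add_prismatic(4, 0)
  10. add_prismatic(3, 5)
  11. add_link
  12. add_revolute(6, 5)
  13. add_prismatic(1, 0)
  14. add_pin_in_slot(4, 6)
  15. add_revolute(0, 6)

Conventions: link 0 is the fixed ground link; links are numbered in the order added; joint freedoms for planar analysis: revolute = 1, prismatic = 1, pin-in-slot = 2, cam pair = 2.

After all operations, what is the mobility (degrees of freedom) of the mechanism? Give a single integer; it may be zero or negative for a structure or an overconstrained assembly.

ground; <1,0,0>
#1 <2,0,0>
#2 <3,0,0>
#3 <4,0,0>
#4 <5,0,0>
R:3↔0 J1 <5,1,0>
#5 <6,1,0>
P:1↔2 J1 <6,2,0>
PS:5↔1 J2 <6,2,1>
P:4↔0 J1 <6,3,1>
P:3↔5 J1 <6,4,1>
#6 <7,4,1>
R:6↔5 J1 <7,5,1>
P:1↔0 J1 <7,6,1>
PS:4↔6 J2 <7,6,2>
R:0↔6 J1 <7,7,2>
3×6 − 2×7 − 1×2 = 2

M = 2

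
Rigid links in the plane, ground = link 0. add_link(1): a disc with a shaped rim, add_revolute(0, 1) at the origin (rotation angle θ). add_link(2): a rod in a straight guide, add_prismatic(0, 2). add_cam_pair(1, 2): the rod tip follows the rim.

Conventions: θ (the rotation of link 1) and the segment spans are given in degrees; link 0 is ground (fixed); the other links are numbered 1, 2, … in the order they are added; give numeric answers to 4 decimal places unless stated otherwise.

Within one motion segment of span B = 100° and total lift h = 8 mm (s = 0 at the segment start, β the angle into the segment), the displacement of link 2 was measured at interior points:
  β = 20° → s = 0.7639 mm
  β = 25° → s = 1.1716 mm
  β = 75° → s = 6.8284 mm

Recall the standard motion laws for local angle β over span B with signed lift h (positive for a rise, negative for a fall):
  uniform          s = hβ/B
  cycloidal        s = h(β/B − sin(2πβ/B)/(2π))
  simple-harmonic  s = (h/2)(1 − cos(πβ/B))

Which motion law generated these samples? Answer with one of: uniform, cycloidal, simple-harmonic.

candidates at β/B = r: uniform s = h·r (linear in β); cycloidal s = h·(r − sin(2πr)/(2π)); simple-harmonic s = (h/2)(1 − cos(πr))
β=20°: printed 0.7639 | uniform 1.6000, cycloidal 0.3891, simple-harmonic 0.7639
β=25°: printed 1.1716 | uniform 2.0000, cycloidal 0.7268, simple-harmonic 1.1716
β=75°: printed 6.8284 | uniform 6.0000, cycloidal 7.2732, simple-harmonic 6.8284
only one law matches every sample → simple-harmonic

simple-harmonic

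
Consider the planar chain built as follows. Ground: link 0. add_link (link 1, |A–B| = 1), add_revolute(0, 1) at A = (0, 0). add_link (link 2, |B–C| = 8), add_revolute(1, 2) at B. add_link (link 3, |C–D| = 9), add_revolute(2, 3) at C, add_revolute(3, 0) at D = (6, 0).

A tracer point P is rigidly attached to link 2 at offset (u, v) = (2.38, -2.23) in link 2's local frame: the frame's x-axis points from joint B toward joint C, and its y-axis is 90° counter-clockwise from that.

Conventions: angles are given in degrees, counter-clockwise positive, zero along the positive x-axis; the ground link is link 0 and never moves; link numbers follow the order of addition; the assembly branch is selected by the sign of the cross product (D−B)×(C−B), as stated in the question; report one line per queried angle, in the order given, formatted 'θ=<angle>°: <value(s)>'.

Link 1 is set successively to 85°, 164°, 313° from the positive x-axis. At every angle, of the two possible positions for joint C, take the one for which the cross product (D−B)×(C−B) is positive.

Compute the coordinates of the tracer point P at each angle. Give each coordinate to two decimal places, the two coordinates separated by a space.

A=(0,0), D=(6.00,0)
θ=85°: B = A + 1.00·(cos85°, sin85°) = (0.0872, 0.9962)
θ=85°: |BD| = 5.9962
θ=85°: circle(B,8.00) ∩ circle(D,9.00): a=1.5805, h=7.8423
θ=85°:   candidates: C₊=(2.9486,8.4669) cross=47.024; C₋=(0.3428,-6.9997) cross=-47.024
θ=85°:   branch + wants cross > 0 → take C=(2.9486,8.4669) (cross=47.024)
θ=85°: ex = (C−B)/|BC| = (0.3577,0.9338); ey = (-0.9338,0.3577)
θ=85°: P = B + 2.38·ex + -2.23·ey = (3.0209,2.4211)
θ=164°: B = A + 1.00·(cos164°, sin164°) = (-0.9613, 0.2756)
θ=164°: |BD| = 6.9667
θ=164°: circle(B,8.00) ∩ circle(D,9.00): a=2.2633, h=7.6732
θ=164°:   candidates: C₊=(1.6038,7.8533) cross=53.457; C₋=(0.9966,-7.4811) cross=-53.457
θ=164°:   branch + wants cross > 0 → take C=(1.6038,7.8533) (cross=53.457)
θ=164°: ex = (C−B)/|BC| = (0.3206,0.9472); ey = (-0.9472,0.3206)
θ=164°: P = B + 2.38·ex + -2.23·ey = (1.9141,1.8150)
θ=313°: B = A + 1.00·(cos313°, sin313°) = (0.6820, -0.7314)
θ=313°: |BD| = 5.3681
θ=313°: circle(B,8.00) ∩ circle(D,9.00): a=1.1006, h=7.9239
θ=313°:   candidates: C₊=(0.6928,7.2686) cross=42.536; C₋=(2.8519,-8.4315) cross=-42.536
θ=313°:   branch + wants cross > 0 → take C=(0.6928,7.2686) (cross=42.536)
θ=313°: ex = (C−B)/|BC| = (0.0013,1.0000); ey = (-1.0000,0.0013)
θ=313°: P = B + 2.38·ex + -2.23·ey = (2.9152,1.6456)

θ=85°: 3.02 2.42
θ=164°: 1.91 1.81
θ=313°: 2.92 1.65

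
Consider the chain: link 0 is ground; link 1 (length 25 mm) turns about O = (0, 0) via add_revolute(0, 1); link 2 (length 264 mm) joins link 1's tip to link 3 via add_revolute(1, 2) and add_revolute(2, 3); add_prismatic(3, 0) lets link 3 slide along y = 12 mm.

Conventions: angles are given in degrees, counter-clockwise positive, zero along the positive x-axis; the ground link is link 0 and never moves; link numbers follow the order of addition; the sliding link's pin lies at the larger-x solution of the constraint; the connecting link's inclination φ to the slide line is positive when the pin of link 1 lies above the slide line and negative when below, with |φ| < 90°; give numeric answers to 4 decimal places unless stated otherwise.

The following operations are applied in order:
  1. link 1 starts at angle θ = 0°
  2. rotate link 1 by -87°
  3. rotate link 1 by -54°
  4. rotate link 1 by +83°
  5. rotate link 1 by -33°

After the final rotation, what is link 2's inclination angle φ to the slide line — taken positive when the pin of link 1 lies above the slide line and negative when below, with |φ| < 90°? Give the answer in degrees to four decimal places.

geometry: r = 25 mm, L = 264 mm, e = 12 mm; θ starts at 0°
rotate link 1 by -87°: θ ← 0° -87° = -87°
rotate link 1 by -54°: θ ← -87° -54° = -141°
rotate link 1 by +83°: θ ← -141° +83° = -58°
rotate link 1 by -33°: θ ← -58° -33° = -91°
h = r sin θ − e = -24.996192 − 12 = -36.996192
sin φ = h / L = -36.996192 / 264 = -0.14013709
φ = arcsin(-0.14013709) = -8.055779°

-8.0558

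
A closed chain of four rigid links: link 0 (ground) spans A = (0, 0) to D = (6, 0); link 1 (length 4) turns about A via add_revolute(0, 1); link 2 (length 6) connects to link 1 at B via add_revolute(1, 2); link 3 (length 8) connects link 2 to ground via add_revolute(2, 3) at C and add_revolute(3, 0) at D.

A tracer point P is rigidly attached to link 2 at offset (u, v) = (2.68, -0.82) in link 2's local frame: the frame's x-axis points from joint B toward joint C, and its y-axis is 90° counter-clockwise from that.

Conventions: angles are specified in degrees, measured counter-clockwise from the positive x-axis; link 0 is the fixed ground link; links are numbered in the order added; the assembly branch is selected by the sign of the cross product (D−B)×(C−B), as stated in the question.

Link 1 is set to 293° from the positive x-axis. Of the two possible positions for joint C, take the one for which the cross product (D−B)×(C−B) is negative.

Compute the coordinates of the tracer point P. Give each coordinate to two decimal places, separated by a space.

A=(0,0), D=(6.00,0)
B = A + 4.00·(cos293°, sin293°) = (1.5629, -3.6820)
|BD| = 5.7658
circle(B,6.00) ∩ circle(D,8.00): a=0.4548, h=5.9827
  candidates: C₊=(-1.9076,1.2124) cross=34.495; C₋=(5.7335,-7.9956) cross=-34.495
  branch - wants cross < 0 → take C=(5.7335,-7.9956) (cross=-34.495)
ex = (C−B)/|BC| = (0.6951,-0.7189); ey = (0.7189,0.6951)
P = B + 2.68·ex + -0.82·ey = (2.8362,-6.1787)

2.84 -6.18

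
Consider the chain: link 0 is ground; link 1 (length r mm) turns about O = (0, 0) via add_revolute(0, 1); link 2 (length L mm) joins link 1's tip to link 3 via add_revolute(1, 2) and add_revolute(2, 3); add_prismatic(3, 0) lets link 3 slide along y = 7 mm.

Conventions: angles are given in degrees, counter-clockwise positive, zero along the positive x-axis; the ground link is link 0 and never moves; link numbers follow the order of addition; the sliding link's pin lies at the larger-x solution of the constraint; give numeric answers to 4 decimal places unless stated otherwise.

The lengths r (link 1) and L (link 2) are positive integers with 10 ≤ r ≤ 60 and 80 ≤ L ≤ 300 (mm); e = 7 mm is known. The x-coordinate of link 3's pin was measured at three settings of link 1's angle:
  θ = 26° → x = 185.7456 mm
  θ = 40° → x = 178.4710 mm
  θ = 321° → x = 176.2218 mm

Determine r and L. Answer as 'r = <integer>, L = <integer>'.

constraint per measurement: (x − r cos θ)² + (r sin θ − e)² = L²
subtracting the θ₁ and θ₂ equations cancels the r² and L² terms:
r = (x₁² − x₂²) / (2[(x₁cos θ₁ + e sin θ₁) − (x₂cos θ₂ + e sin θ₂)]) = 45.9997 → r = 46
L² = (x₁ − r cos θ₁)² + (r sin θ₁ − e)² = 21024.9893 → L = 145.0000 → L = 145
check at θ₃=321°: x = 176.2218 (printed 176.2218) ✓

r = 46, L = 145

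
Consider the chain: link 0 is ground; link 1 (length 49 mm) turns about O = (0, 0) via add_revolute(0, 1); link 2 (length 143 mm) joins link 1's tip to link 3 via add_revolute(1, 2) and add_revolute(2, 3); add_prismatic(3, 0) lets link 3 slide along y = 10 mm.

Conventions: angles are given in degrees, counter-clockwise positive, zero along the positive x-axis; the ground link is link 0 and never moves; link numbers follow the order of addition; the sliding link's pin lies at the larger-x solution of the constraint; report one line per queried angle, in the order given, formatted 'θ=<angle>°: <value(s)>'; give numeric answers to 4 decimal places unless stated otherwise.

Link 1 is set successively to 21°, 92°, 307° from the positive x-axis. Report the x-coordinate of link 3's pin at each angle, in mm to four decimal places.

geometry: r = 49 mm, L = 143 mm, e = 10 mm
θ=21°: crank pin P = (r cos θ, r sin θ) = (45.745441, 17.560030)
θ=21°: h = r sin θ − e = 17.560030 − 10 = 7.560030
θ=21°: x = r cos θ + √(L² − h²) = 45.745441 + 142.800021 = 188.545462
θ=92°: crank pin P = (r cos θ, r sin θ) = (-1.710075, 48.970151)
θ=92°: h = r sin θ − e = 48.970151 − 10 = 38.970151
θ=92°: x = r cos θ + √(L² − h²) = -1.710075 + 137.587526 = 135.877451
θ=307°: crank pin P = (r cos θ, r sin θ) = (29.488936, -39.133140)
θ=307°: h = r sin θ − e = -39.133140 − 10 = -49.133140
θ=307°: x = r cos θ + √(L² − h²) = 29.488936 + 134.294209 = 163.783145

θ=21°: 188.5455
θ=92°: 135.8775
θ=307°: 163.7831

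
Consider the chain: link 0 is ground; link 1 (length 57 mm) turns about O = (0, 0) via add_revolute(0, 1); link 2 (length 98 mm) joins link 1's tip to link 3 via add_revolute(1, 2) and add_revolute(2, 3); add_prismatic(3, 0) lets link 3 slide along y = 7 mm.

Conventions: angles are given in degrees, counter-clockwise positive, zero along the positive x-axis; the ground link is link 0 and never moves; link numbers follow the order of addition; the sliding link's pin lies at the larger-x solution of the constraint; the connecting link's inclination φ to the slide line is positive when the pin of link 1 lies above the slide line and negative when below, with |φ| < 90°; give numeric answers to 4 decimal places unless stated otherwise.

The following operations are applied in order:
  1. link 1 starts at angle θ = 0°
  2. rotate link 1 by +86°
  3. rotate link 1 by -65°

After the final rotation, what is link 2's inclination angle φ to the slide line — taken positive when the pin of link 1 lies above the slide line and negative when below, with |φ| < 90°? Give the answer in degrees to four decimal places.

geometry: r = 57 mm, L = 98 mm, e = 7 mm; θ starts at 0°
rotate link 1 by +86°: θ ← 0° +86° = 86°
rotate link 1 by -65°: θ ← 86° -65° = 21°
h = r sin θ − e = 20.426973 − 7 = 13.426973
sin φ = h / L = 13.426973 / 98 = 0.13700993
φ = arcsin(0.13700993) = 7.874860°

7.8749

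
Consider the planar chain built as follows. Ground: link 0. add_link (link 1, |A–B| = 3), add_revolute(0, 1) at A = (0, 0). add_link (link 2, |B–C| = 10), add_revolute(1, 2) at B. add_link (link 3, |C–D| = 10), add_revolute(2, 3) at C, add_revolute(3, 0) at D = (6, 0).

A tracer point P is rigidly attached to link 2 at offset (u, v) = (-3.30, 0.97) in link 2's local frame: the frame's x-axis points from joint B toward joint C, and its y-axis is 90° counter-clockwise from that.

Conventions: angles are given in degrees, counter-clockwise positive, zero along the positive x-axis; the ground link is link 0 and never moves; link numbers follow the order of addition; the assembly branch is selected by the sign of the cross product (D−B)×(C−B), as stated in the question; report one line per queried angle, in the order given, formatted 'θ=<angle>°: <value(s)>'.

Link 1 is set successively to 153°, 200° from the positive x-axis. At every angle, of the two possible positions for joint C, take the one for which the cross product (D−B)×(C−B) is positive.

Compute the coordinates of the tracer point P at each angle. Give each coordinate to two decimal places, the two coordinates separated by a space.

A=(0,0), D=(6.00,0)
θ=153°: B = A + 3.00·(cos153°, sin153°) = (-2.6730, 1.3620)
θ=153°: |BD| = 8.7793
θ=153°: circle(B,10.00) ∩ circle(D,10.00): a=4.3897, h=8.9850
θ=153°:   candidates: C₊=(3.0574,9.5572) cross=78.882; C₋=(0.2696,-8.1953) cross=-78.882
θ=153°:   branch + wants cross > 0 → take C=(3.0574,9.5572) (cross=78.882)
θ=153°: ex = (C−B)/|BC| = (0.5730,0.8195); ey = (-0.8195,0.5730)
θ=153°: P = B + -3.30·ex + 0.97·ey = (-5.3590,-0.7866)
θ=200°: B = A + 3.00·(cos200°, sin200°) = (-2.8191, -1.0261)
θ=200°: |BD| = 8.8786
θ=200°: circle(B,10.00) ∩ circle(D,10.00): a=4.4393, h=8.9606
θ=200°:   candidates: C₊=(0.5549,8.3876) cross=79.557; C₋=(2.6260,-9.4136) cross=-79.557
θ=200°:   branch + wants cross > 0 → take C=(0.5549,8.3876) (cross=79.557)
θ=200°: ex = (C−B)/|BC| = (0.3374,0.9414); ey = (-0.9414,0.3374)
θ=200°: P = B + -3.30·ex + 0.97·ey = (-4.8456,-3.8053)

θ=153°: -5.36 -0.79
θ=200°: -4.85 -3.81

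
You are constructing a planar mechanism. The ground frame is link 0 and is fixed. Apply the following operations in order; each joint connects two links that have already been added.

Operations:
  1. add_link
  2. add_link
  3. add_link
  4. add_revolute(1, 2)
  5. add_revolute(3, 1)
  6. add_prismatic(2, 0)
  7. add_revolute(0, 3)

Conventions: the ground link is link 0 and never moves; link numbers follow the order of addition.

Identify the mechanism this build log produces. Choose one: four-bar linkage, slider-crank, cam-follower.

links: 4 (incl. ground); joints: 3 revolute, 1 prismatic, 0 higher (cam) pair, forming one closed loop
4 links, 3 revolutes + 1 prismatic in one loop → slider-crank

slider-crank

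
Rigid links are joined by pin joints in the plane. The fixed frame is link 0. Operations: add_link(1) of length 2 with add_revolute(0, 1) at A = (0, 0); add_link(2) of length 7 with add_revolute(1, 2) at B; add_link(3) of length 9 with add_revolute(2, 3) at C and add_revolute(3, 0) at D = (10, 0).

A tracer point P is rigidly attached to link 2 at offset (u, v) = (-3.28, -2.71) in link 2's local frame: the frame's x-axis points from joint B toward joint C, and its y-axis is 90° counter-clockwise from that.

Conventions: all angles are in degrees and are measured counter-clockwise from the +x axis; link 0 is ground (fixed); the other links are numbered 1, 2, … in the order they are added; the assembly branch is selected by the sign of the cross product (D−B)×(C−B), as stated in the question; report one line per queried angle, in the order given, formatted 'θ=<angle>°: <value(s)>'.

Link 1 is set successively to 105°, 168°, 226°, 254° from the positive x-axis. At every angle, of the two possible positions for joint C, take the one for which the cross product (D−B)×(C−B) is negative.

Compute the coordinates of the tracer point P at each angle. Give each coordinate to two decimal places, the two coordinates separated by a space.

A=(0,0), D=(10.00,0)
θ=105°: B = A + 2.00·(cos105°, sin105°) = (-0.5176, 1.9319)
θ=105°: |BD| = 10.6936
θ=105°: circle(B,7.00) ∩ circle(D,9.00): a=3.8506, h=5.8458
θ=105°:   candidates: C₊=(4.3256,6.9858) cross=62.512; C₋=(2.2135,-4.5134) cross=-62.512
θ=105°:   branch - wants cross < 0 → take C=(2.2135,-4.5134) (cross=-62.512)
θ=105°: ex = (C−B)/|BC| = (0.3902,-0.9207); ey = (0.9207,0.3902)
θ=105°: P = B + -3.28·ex + -2.71·ey = (-4.2926,3.8946)
θ=168°: B = A + 2.00·(cos168°, sin168°) = (-1.9563, 0.4158)
θ=168°: |BD| = 11.9635
θ=168°: circle(B,7.00) ∩ circle(D,9.00): a=4.6444, h=5.2374
θ=168°:   candidates: C₊=(2.8673,5.4886) cross=62.657; C₋=(2.5032,-4.9798) cross=-62.657
θ=168°:   branch - wants cross < 0 → take C=(2.5032,-4.9798) (cross=-62.657)
θ=168°: ex = (C−B)/|BC| = (0.6371,-0.7708); ey = (0.7708,0.6371)
θ=168°: P = B + -3.28·ex + -2.71·ey = (-6.1348,1.2176)
θ=226°: B = A + 2.00·(cos226°, sin226°) = (-1.3893, -1.4387)
θ=226°: |BD| = 11.4798
θ=226°: circle(B,7.00) ∩ circle(D,9.00): a=4.3462, h=5.4873
θ=226°:   candidates: C₊=(2.2349,4.5501) cross=62.994; C₋=(3.6103,-6.3381) cross=-62.994
θ=226°:   branch - wants cross < 0 → take C=(3.6103,-6.3381) (cross=-62.994)
θ=226°: ex = (C−B)/|BC| = (0.7142,-0.6999); ey = (0.6999,0.7142)
θ=226°: P = B + -3.28·ex + -2.71·ey = (-5.6287,-1.0785)
θ=254°: B = A + 2.00·(cos254°, sin254°) = (-0.5513, -1.9225)
θ=254°: |BD| = 10.7250
θ=254°: circle(B,7.00) ∩ circle(D,9.00): a=3.8707, h=5.8325
θ=254°:   candidates: C₊=(2.2112,4.5093) cross=62.554; C₋=(4.3022,-6.9667) cross=-62.554
θ=254°:   branch - wants cross < 0 → take C=(4.3022,-6.9667) (cross=-62.554)
θ=254°: ex = (C−B)/|BC| = (0.6934,-0.7206); ey = (0.7206,0.6934)
θ=254°: P = B + -3.28·ex + -2.71·ey = (-4.7783,-1.4379)

θ=105°: -4.29 3.89
θ=168°: -6.13 1.22
θ=226°: -5.63 -1.08
θ=254°: -4.78 -1.44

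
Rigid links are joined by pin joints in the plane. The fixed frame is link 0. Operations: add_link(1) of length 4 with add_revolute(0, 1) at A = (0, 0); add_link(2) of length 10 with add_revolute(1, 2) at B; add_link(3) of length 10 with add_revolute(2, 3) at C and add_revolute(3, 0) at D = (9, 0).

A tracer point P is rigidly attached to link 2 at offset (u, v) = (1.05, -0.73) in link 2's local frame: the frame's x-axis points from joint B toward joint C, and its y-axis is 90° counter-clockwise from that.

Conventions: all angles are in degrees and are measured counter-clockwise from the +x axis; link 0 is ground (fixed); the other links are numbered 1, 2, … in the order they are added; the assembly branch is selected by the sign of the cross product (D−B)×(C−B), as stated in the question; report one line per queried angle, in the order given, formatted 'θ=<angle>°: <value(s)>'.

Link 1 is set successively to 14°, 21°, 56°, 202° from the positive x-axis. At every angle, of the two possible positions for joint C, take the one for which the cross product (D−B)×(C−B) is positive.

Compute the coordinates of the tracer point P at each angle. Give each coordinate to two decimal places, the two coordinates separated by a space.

A=(0,0), D=(9.00,0)
θ=14°: B = A + 4.00·(cos14°, sin14°) = (3.8812, 0.9677)
θ=14°: |BD| = 5.2095
θ=14°: circle(B,10.00) ∩ circle(D,10.00): a=2.6047, h=9.6548
θ=14°:   candidates: C₊=(8.2340,9.9706) cross=50.297; C₋=(4.6472,-9.0029) cross=-50.297
θ=14°:   branch + wants cross > 0 → take C=(8.2340,9.9706) (cross=50.297)
θ=14°: ex = (C−B)/|BC| = (0.4353,0.9003); ey = (-0.9003,0.4353)
θ=14°: P = B + 1.05·ex + -0.73·ey = (4.9954,1.5952)
θ=21°: B = A + 4.00·(cos21°, sin21°) = (3.7343, 1.4335)
θ=21°: |BD| = 5.4573
θ=21°: circle(B,10.00) ∩ circle(D,10.00): a=2.7287, h=9.6205
θ=21°:   candidates: C₊=(8.8942,9.9994) cross=52.502; C₋=(3.8401,-8.5660) cross=-52.502
θ=21°:   branch + wants cross > 0 → take C=(8.8942,9.9994) (cross=52.502)
θ=21°: ex = (C−B)/|BC| = (0.5160,0.8566); ey = (-0.8566,0.5160)
θ=21°: P = B + 1.05·ex + -0.73·ey = (4.9014,1.9562)
θ=56°: B = A + 4.00·(cos56°, sin56°) = (2.2368, 3.3162)
θ=56°: |BD| = 7.5325
θ=56°: circle(B,10.00) ∩ circle(D,10.00): a=3.7662, h=9.2637
θ=56°:   candidates: C₊=(9.6967,9.9757) cross=69.778; C₋=(1.5401,-6.6596) cross=-69.778
θ=56°:   branch + wants cross > 0 → take C=(9.6967,9.9757) (cross=69.778)
θ=56°: ex = (C−B)/|BC| = (0.7460,0.6660); ey = (-0.6660,0.7460)
θ=56°: P = B + 1.05·ex + -0.73·ey = (3.5062,3.4708)
θ=202°: B = A + 4.00·(cos202°, sin202°) = (-3.7087, -1.4984)
θ=202°: |BD| = 12.7968
θ=202°: circle(B,10.00) ∩ circle(D,10.00): a=6.3984, h=7.6851
θ=202°:   candidates: C₊=(1.7458,6.8830) cross=98.344; C₋=(3.5455,-8.3814) cross=-98.344
θ=202°:   branch + wants cross > 0 → take C=(1.7458,6.8830) (cross=98.344)
θ=202°: ex = (C−B)/|BC| = (0.5454,0.8381); ey = (-0.8381,0.5454)
θ=202°: P = B + 1.05·ex + -0.73·ey = (-2.5242,-1.0166)

θ=14°: 5.00 1.60
θ=21°: 4.90 1.96
θ=56°: 3.51 3.47
θ=202°: -2.52 -1.02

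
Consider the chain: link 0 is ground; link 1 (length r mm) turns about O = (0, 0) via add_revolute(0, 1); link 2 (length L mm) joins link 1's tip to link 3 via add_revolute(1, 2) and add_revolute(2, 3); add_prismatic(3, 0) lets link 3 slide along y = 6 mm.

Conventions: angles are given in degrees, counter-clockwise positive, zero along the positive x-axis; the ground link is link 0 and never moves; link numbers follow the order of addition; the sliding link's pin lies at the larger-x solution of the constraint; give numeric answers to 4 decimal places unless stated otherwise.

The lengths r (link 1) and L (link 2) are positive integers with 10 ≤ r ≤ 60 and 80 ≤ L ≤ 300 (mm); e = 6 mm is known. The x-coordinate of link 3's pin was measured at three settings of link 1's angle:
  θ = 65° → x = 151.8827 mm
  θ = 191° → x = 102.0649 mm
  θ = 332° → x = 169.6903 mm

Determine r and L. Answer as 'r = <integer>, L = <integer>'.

constraint per measurement: (x − r cos θ)² + (r sin θ − e)² = L²
subtracting the θ₁ and θ₂ equations cancels the r² and L² terms:
r = (x₁² − x₂²) / (2[(x₁cos θ₁ + e sin θ₁) − (x₂cos θ₂ + e sin θ₂)]) = 37.0000 → r = 37
L² = (x₁ − r cos θ₁)² + (r sin θ₁ − e)² = 19321.0121 → L = 139.0000 → L = 139
check at θ₃=332°: x = 169.6903 (printed 169.6903) ✓

r = 37, L = 139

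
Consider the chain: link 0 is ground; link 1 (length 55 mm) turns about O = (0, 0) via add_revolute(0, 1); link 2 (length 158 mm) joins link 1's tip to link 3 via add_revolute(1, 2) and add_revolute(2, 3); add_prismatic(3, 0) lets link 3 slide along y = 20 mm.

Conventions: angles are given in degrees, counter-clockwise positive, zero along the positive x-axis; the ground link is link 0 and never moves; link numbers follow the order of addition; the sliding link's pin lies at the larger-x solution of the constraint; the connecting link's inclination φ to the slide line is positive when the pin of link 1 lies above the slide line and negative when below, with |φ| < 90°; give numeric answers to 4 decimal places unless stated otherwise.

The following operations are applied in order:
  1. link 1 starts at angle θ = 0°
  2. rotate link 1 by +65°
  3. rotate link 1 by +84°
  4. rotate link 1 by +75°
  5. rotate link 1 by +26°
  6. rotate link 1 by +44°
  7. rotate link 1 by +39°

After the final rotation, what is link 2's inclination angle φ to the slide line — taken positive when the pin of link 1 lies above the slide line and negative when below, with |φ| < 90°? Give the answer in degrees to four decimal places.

geometry: r = 55 mm, L = 158 mm, e = 20 mm; θ starts at 0°
rotate link 1 by +65°: θ ← 0° +65° = 65°
rotate link 1 by +84°: θ ← 65° +84° = 149°
rotate link 1 by +75°: θ ← 149° +75° = 224°
rotate link 1 by +26°: θ ← 224° +26° = 250°
rotate link 1 by +44°: θ ← 250° +44° = 294°
rotate link 1 by +39°: θ ← 294° +39° = 333°
h = r sin θ − e = -24.969477 − 20 = -44.969477
sin φ = h / L = -44.969477 / 158 = -0.28461695
φ = arcsin(-0.28461695) = -16.535953°

-16.5360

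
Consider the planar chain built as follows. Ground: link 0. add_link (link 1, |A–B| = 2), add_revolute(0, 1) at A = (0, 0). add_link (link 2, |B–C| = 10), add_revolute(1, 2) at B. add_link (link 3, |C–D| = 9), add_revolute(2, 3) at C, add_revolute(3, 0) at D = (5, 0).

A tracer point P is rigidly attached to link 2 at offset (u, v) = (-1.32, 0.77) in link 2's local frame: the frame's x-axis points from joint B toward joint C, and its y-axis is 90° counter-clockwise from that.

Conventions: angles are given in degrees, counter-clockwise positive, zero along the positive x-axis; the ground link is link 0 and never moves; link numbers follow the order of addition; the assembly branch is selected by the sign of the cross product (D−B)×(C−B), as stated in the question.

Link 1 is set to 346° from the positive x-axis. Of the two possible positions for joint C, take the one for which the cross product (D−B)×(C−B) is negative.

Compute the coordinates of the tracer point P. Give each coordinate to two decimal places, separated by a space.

A=(0,0), D=(5.00,0)
B = A + 2.00·(cos346°, sin346°) = (1.9406, -0.4838)
|BD| = 3.0974
circle(B,10.00) ∩ circle(D,9.00): a=4.6158, h=8.8710
  candidates: C₊=(5.1140,8.9993) cross=27.477; C₋=(7.8854,-8.5249) cross=-27.477
  branch - wants cross < 0 → take C=(7.8854,-8.5249) (cross=-27.477)
ex = (C−B)/|BC| = (0.5945,-0.8041); ey = (0.8041,0.5945)
P = B + -1.32·ex + 0.77·ey = (1.7750,1.0353)

1.78 1.04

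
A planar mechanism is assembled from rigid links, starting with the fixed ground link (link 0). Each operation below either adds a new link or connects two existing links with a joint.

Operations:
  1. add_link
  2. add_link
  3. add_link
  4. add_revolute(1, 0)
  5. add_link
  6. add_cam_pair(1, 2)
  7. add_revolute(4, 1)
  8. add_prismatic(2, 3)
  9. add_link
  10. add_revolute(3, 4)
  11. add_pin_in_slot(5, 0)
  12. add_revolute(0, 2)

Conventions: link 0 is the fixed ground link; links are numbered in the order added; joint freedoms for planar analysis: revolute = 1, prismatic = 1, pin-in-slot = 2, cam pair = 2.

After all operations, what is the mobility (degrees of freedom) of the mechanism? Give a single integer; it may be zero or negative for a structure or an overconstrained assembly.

ground; <1,0,0>
#1 <2,0,0>
#2 <3,0,0>
#3 <4,0,0>
R:1↔0 J1 <4,1,0>
#4 <5,1,0>
C:1↔2 J2 <5,1,1>
R:4↔1 J1 <5,2,1>
P:2↔3 J1 <5,3,1>
#5 <6,3,1>
R:3↔4 J1 <6,4,1>
PS:5↔0 J2 <6,4,2>
R:0↔2 J1 <6,5,2>
3×5 − 2×5 − 1×2 = 3

M = 3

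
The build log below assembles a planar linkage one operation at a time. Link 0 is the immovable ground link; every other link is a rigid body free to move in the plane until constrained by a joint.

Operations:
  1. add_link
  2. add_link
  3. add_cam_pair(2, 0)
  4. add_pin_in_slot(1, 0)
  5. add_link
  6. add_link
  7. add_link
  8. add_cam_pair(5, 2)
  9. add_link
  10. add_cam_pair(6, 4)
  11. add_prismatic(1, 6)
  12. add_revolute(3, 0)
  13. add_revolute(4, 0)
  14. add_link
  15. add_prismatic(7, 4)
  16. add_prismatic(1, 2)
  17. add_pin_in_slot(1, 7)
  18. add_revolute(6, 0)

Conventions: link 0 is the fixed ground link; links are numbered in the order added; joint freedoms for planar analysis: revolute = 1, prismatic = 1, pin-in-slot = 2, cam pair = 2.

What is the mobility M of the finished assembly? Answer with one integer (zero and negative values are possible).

L=1 J1=0 J2=0
add link → L=2 J1=0 J2=0
add link → L=3 J1=0 J2=0
C@2,0 dof=2 J2 → L=3 J1=0 J2=1
PS@1,0 dof=2 J2 → L=3 J1=0 J2=2
add link → L=4 J1=0 J2=2
add link → L=5 J1=0 J2=2
add link → L=6 J1=0 J2=2
C@5,2 dof=2 J2 → L=6 J1=0 J2=3
add link → L=7 J1=0 J2=3
C@6,4 dof=2 J2 → L=7 J1=0 J2=4
P@1,6 dof=1 J1 → L=7 J1=1 J2=4
R@3,0 dof=1 J1 → L=7 J1=2 J2=4
R@4,0 dof=1 J1 → L=7 J1=3 J2=4
add link → L=8 J1=3 J2=4
P@7,4 dof=1 J1 → L=8 J1=4 J2=4
P@1,2 dof=1 J1 → L=8 J1=5 J2=4
PS@1,7 dof=2 J2 → L=8 J1=5 J2=5
R@6,0 dof=1 J1 → L=8 J1=6 J2=5
M=3(L−1)−2J1−J2=3·7−2·6−5=4

M = 4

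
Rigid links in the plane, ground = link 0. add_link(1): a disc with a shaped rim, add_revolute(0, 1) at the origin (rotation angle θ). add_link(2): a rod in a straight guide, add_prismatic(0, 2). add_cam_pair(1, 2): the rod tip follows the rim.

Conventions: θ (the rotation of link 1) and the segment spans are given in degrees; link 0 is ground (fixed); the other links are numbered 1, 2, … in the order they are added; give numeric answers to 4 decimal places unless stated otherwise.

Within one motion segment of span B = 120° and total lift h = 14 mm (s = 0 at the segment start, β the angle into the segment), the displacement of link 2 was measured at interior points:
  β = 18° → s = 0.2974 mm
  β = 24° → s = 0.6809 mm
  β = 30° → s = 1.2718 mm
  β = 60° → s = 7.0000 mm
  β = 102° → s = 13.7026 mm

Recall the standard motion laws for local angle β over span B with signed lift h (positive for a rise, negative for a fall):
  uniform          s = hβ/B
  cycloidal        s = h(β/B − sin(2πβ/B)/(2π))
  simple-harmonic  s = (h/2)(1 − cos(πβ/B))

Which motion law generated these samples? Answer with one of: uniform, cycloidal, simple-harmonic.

candidates at β/B = r: uniform s = h·r (linear in β); cycloidal s = h·(r − sin(2πr)/(2π)); simple-harmonic s = (h/2)(1 − cos(πr))
β=18°: printed 0.2974 | uniform 2.1000, cycloidal 0.2974, simple-harmonic 0.7630
β=24°: printed 0.6809 | uniform 2.8000, cycloidal 0.6809, simple-harmonic 1.3369
β=30°: printed 1.2718 | uniform 3.5000, cycloidal 1.2718, simple-harmonic 2.0503
β=60°: printed 7.0000 | uniform 7.0000, cycloidal 7.0000, simple-harmonic 7.0000
β=102°: printed 13.7026 | uniform 11.9000, cycloidal 13.7026, simple-harmonic 13.2370
only one law matches every sample → cycloidal

cycloidal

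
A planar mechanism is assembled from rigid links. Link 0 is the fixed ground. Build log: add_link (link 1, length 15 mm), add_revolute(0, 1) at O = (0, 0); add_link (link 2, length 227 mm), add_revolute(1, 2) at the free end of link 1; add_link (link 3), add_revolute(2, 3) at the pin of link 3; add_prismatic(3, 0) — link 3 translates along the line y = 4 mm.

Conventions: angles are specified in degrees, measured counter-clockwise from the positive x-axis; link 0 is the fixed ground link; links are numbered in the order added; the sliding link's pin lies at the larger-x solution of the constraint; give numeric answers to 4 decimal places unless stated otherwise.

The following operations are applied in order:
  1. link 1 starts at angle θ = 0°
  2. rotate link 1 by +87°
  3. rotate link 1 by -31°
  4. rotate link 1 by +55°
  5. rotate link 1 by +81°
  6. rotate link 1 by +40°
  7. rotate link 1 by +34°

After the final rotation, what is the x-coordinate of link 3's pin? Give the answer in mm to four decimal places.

geometry: r = 15 mm, L = 227 mm, e = 4 mm; θ starts at 0°
rotate link 1 by +87°: θ ← 0° +87° = 87°
rotate link 1 by -31°: θ ← 87° -31° = 56°
rotate link 1 by +55°: θ ← 56° +55° = 111°
rotate link 1 by +81°: θ ← 111° +81° = 192°
rotate link 1 by +40°: θ ← 192° +40° = 232°
rotate link 1 by +34°: θ ← 232° +34° = 266°
crank pin P = (r cos θ, r sin θ) = (-1.046347, -14.963461)
h = r sin θ − e = -14.963461 − 4 = -18.963461
x = r cos θ + √(L² − h²) = -1.046347 + 226.206514 = 225.160167

225.1602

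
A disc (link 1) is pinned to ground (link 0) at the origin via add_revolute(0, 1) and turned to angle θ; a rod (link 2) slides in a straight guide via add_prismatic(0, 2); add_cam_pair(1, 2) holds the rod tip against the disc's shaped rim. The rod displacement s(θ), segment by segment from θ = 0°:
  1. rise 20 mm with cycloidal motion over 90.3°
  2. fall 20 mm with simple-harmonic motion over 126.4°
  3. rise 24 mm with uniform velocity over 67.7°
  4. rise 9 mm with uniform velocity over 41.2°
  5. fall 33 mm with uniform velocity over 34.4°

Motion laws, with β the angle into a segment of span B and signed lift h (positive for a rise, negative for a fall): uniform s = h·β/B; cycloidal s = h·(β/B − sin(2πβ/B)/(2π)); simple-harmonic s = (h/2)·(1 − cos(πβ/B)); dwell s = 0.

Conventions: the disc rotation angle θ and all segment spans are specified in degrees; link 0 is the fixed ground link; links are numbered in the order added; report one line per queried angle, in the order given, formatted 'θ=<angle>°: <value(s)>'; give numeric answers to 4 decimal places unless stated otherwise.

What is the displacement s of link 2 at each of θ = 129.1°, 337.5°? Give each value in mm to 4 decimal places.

segment 1 (0° to 90.3°, cycloidal, h = 20) is passed completely: s = 0.0000 + (20) = 20.0000
θ = 129.1° falls in segment 2 (90.3° to 216.7°, simple-harmonic, h = -20): β = 129.1 − 90.3 = 38.8°, B = 126.4°; Δs = -20/2·(1 − cos(π·0.3070)) = -4.3005; s = 20.0000 − 4.3005 = 15.6995
segment 2 (90.3° to 216.7°, simple-harmonic, h = -20) is passed completely: s = 20.0000 + (-20) = 0.0000
segment 3 (216.7° to 284.4°, uniform, h = 24) is passed completely: s = 0.0000 + (24) = 24.0000
segment 4 (284.4° to 325.6°, uniform, h = 9) is passed completely: s = 24.0000 + (9) = 33.0000
θ = 337.5° falls in segment 5 (325.6° to 360°, uniform, h = -33): β = 337.5 − 325.6 = 11.9°, B = 34.4°; Δs = -33·11.9/34.4 = -11.4157; s = 33.0000 − 11.4157 = 21.5843

θ=129.1°: 15.6995
θ=337.5°: 21.5843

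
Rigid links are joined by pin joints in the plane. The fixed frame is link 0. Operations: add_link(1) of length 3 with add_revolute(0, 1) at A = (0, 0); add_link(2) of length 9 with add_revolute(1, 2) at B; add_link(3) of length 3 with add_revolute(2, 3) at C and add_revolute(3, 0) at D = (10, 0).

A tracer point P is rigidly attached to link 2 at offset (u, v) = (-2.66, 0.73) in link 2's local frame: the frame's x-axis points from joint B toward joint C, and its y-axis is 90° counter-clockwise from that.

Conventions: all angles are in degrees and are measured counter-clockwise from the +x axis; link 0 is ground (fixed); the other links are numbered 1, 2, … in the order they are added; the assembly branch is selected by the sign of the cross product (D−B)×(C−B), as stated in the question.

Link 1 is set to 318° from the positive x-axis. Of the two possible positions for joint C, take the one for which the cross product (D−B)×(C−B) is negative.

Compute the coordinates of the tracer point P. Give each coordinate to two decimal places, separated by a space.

A=(0,0), D=(10.00,0)
B = A + 3.00·(cos318°, sin318°) = (2.2294, -2.0074)
|BD| = 8.0257
circle(B,9.00) ∩ circle(D,3.00): a=8.4984, h=2.9625
  candidates: C₊=(9.7168,2.9866) cross=23.776; C₋=(11.1987,-2.7501) cross=-23.776
  branch - wants cross < 0 → take C=(11.1987,-2.7501) (cross=-23.776)
ex = (C−B)/|BC| = (0.9966,-0.0825); ey = (0.0825,0.9966)
P = B + -2.66·ex + 0.73·ey = (-0.3613,-1.0604)

-0.36 -1.06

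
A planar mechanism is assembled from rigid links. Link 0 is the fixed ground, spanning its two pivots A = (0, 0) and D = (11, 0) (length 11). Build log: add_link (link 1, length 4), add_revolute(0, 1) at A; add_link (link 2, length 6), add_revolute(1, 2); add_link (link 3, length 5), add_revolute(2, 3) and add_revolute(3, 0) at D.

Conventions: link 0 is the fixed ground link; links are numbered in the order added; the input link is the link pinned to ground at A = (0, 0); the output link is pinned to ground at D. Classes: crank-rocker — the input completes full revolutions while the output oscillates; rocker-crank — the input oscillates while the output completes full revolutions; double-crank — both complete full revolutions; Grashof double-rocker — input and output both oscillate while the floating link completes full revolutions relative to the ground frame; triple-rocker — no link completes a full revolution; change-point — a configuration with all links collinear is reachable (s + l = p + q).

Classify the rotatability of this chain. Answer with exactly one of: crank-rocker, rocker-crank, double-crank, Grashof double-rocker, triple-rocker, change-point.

lengths: ground=11, input=4, coupler=6, output=5
sorted: s=4 (shortest), l=11 (longest), p+q=11
s + l = 15 vs p + q = 11
s + l > p + q → non-Grashof → no link fully rotates → triple-rocker

triple-rocker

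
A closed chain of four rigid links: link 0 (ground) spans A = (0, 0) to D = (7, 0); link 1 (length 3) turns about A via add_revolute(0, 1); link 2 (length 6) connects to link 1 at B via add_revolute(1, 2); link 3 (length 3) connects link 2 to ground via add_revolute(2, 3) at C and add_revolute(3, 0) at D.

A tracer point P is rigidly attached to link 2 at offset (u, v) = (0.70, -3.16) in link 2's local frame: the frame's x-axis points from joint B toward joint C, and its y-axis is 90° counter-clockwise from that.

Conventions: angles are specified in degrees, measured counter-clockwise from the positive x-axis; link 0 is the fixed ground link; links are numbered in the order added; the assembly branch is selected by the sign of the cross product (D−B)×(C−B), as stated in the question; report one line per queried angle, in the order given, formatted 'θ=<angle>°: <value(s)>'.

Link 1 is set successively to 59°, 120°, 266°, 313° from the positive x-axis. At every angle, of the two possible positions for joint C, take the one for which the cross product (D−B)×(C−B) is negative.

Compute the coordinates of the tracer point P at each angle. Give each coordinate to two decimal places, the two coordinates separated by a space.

A=(0,0), D=(7.00,0)
θ=59°: B = A + 3.00·(cos59°, sin59°) = (1.5451, 2.5715)
θ=59°: |BD| = 6.0306
θ=59°: circle(B,6.00) ∩ circle(D,3.00): a=5.2539, h=2.8977
θ=59°:   candidates: C₊=(7.5330,2.9523) cross=17.475; C₋=(5.0618,-2.2899) cross=-17.475
θ=59°:   branch - wants cross < 0 → take C=(5.0618,-2.2899) (cross=-17.475)
θ=59°: ex = (C−B)/|BC| = (0.5861,-0.8102); ey = (0.8102,0.5861)
θ=59°: P = B + 0.70·ex + -3.16·ey = (-0.6049,0.1522)
θ=120°: B = A + 3.00·(cos120°, sin120°) = (-1.5000, 2.5981)
θ=120°: |BD| = 8.8882
θ=120°: circle(B,6.00) ∩ circle(D,3.00): a=5.9630, h=0.6656
θ=120°:   candidates: C₊=(4.3971,1.4916) cross=5.916; C₋=(4.0080,0.2185) cross=-5.916
θ=120°:   branch - wants cross < 0 → take C=(4.0080,0.2185) (cross=-5.916)
θ=120°: ex = (C−B)/|BC| = (0.9180,-0.3966); ey = (0.3966,0.9180)
θ=120°: P = B + 0.70·ex + -3.16·ey = (-2.1106,-0.5804)
θ=266°: B = A + 3.00·(cos266°, sin266°) = (-0.2093, -2.9927)
θ=266°: |BD| = 7.8058
θ=266°: circle(B,6.00) ∩ circle(D,3.00): a=5.6324, h=2.0679
θ=266°:   candidates: C₊=(4.1999,1.0767) cross=16.142; C₋=(5.7855,-2.7432) cross=-16.142
θ=266°:   branch - wants cross < 0 → take C=(5.7855,-2.7432) (cross=-16.142)
θ=266°: ex = (C−B)/|BC| = (0.9991,0.0416); ey = (-0.0416,0.9991)
θ=266°: P = B + 0.70·ex + -3.16·ey = (0.6215,-6.1209)
θ=313°: B = A + 3.00·(cos313°, sin313°) = (2.0460, -2.1941)
θ=313°: |BD| = 5.4181
θ=313°: circle(B,6.00) ∩ circle(D,3.00): a=5.2007, h=2.9921
θ=313°:   candidates: C₊=(5.5895,2.6478) cross=16.212; C₋=(8.0129,-2.8239) cross=-16.212
θ=313°:   branch - wants cross < 0 → take C=(8.0129,-2.8239) (cross=-16.212)
θ=313°: ex = (C−B)/|BC| = (0.9945,-0.1050); ey = (0.1050,0.9945)
θ=313°: P = B + 0.70·ex + -3.16·ey = (2.4104,-5.4101)

θ=59°: -0.60 0.15
θ=120°: -2.11 -0.58
θ=266°: 0.62 -6.12
θ=313°: 2.41 -5.41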